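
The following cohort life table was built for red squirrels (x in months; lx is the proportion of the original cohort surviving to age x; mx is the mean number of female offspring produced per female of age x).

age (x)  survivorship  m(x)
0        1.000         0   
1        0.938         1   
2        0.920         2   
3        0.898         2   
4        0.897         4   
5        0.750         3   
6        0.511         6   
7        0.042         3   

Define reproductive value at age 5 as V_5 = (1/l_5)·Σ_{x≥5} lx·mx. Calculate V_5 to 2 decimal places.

7.26

lx·mx for x ≥ 5: 2.25, 3.066, 0.126 → sum = 5.442
V_5 = 5.442 / l_5 = 5.442 / 0.75 = 7.256 → 7.26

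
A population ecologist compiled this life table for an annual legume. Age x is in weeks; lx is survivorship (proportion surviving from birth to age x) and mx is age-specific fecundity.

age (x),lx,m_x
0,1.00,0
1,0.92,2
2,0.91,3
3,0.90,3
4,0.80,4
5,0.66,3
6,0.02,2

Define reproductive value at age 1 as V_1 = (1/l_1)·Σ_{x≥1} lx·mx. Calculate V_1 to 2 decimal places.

13.58

lx·mx for x ≥ 1: 1.84, 2.73, 2.7, 3.2, 1.98, 0.04 → sum = 12.49
V_1 = 12.49 / l_1 = 12.49 / 0.92 = 13.576087… → 13.58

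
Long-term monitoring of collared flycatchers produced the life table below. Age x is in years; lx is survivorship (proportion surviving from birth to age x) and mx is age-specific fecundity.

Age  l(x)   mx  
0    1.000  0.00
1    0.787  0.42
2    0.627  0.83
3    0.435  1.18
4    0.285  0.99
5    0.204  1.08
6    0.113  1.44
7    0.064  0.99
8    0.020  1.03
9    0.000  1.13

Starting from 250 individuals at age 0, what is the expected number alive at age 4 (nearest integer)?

71

Expected survivors = N0 · l_4 = 250 × 0.285 = 71.25 → 71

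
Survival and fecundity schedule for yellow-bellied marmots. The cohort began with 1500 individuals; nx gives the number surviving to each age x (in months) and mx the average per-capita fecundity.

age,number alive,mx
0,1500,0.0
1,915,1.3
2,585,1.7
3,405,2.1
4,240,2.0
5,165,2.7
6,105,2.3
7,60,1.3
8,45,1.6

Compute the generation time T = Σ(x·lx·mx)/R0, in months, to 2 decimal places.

lx = nx/n0 = nx/1500: 1, 0.61, 0.39, 0.27, 0.16, 0.11, 0.07, 0.04, 0.03
lx·mx: 0, 0.793, 0.663, 0.567, 0.32, 0.297, 0.161, 0.052, 0.048 → R0 = 2.901
x·lx·mx: 0, 0.793, 1.326, 1.701, 1.28, 1.485, 0.966, 0.364, 0.384 → Σ = 8.299
T = 8.299 / 2.901 = 2.860738… → 2.86

2.86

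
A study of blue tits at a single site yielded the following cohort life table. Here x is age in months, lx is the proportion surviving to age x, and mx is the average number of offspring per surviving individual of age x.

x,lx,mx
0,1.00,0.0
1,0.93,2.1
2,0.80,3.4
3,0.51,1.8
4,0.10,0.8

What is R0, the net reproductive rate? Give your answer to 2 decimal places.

5.67

lx·mx by age: 0, 1.953, 2.72, 0.918, 0.08
R0 = Σ lx·mx = 5.671 → 5.67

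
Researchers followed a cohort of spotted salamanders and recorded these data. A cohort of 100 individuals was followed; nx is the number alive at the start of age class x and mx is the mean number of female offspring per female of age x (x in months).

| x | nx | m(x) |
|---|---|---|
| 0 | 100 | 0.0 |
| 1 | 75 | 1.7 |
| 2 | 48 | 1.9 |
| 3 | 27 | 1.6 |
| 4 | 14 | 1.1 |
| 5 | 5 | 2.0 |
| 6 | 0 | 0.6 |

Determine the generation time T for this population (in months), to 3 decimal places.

1.918

lx = nx/n0 = nx/100: 1, 0.75, 0.48, 0.27, 0.14, 0.05, 0
lx·mx: 0, 1.275, 0.912, 0.432, 0.154, 0.1, 0 → R0 = 2.873
x·lx·mx: 0, 1.275, 1.824, 1.296, 0.616, 0.5, 0 → Σ = 5.511
T = 5.511 / 2.873 = 1.918204… → 1.918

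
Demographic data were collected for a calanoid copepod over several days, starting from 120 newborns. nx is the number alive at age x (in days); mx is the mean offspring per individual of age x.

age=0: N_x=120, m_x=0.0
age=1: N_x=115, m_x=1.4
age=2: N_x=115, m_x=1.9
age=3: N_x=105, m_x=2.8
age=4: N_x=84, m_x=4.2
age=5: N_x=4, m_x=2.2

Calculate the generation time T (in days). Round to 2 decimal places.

lx = nx/n0 = nx/120: 1, 0.95833…, 0.95833…, 0.875, 0.7, 0.03333…
lx·mx: 0, 1.341667…, 1.820833…, 2.45, 2.94, 0.073333… → R0 = 8.625833…
x·lx·mx: 0, 1.341667…, 3.641667…, 7.35, 11.76, 0.366667… → Σ = 24.46…
T = 24.46… / 8.625833… = 2.835668… → 2.84

2.84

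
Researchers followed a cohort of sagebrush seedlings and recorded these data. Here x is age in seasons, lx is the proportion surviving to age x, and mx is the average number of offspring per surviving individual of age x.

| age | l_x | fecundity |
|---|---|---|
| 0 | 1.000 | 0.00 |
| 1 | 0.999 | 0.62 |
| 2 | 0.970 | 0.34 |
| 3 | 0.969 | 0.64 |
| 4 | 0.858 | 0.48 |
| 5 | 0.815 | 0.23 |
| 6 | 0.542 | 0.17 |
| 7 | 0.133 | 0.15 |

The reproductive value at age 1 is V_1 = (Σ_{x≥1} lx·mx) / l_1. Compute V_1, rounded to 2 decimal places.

2.28

lx·mx for x ≥ 1: 0.61938, 0.3298, 0.62016, 0.41184, 0.18745, 0.09214, 0.01995 → sum = 2.28072
V_1 = 2.28072 / l_1 = 2.28072 / 0.999 = 2.283003… → 2.28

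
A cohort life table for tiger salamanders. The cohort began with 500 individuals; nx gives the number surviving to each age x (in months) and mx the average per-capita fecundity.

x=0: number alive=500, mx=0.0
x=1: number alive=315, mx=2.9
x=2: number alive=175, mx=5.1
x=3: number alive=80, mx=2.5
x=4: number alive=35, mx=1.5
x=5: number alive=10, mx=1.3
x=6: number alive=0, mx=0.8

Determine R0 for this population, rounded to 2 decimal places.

lx = nx/n0 = nx/500: 1, 0.63, 0.35, 0.16, 0.07, 0.02, 0
lx·mx by age: 0, 1.827, 1.785, 0.4, 0.105, 0.026, 0
R0 = Σ lx·mx = 4.143 → 4.14

4.14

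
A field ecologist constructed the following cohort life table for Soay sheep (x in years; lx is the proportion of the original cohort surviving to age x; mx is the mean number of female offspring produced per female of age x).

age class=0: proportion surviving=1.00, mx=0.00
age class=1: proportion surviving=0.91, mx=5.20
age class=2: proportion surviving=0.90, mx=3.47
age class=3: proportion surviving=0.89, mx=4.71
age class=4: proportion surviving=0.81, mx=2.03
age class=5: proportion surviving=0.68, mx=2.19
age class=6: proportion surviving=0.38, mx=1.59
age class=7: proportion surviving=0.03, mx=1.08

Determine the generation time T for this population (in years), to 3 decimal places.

2.619

lx·mx: 0, 4.732, 3.123, 4.1919, 1.6443, 1.4892, 0.6042, 0.0324 → R0 = 15.817
x·lx·mx: 0, 4.732, 6.246, 12.5757, 6.5772, 7.446, 3.6252, 0.2268 → Σ = 41.4289
T = 41.4289 / 15.817 = 2.619264… → 2.619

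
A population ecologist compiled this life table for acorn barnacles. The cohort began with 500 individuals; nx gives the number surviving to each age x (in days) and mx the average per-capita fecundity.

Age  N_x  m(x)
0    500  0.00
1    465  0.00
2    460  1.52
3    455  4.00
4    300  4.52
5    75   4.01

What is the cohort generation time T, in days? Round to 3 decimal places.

lx = nx/n0 = nx/500: 1, 0.93, 0.92, 0.91, 0.6, 0.15
lx·mx: 0, 0, 1.3984, 3.64, 2.712, 0.6015 → R0 = 8.3519
x·lx·mx: 0, 0, 2.7968, 10.92, 10.848, 3.0075 → Σ = 27.5723
T = 27.5723 / 8.3519 = 3.301321… → 3.301

3.301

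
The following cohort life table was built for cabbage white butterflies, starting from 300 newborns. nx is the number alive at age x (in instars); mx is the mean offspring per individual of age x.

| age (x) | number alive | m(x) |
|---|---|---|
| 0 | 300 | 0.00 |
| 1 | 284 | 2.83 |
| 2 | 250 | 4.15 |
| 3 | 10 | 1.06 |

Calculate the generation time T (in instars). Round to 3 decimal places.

lx = nx/n0 = nx/300: 1, 0.94667…, 0.83333…, 0.03333…
lx·mx: 0, 2.679067…, 3.458333…, 0.035333… → R0 = 6.172733…
x·lx·mx: 0, 2.679067…, 6.916667…, 0.106… → Σ = 9.701733…
T = 9.701733… / 6.172733… = 1.571708… → 1.572

1.572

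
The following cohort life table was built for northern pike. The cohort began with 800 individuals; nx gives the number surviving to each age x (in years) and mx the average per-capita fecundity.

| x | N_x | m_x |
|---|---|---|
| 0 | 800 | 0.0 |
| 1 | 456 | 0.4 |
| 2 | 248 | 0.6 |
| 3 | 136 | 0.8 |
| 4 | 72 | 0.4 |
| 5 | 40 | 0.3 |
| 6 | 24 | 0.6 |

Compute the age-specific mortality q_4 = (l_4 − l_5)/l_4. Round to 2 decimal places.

0.44

lx = nx/n0 = nx/800: 1, 0.57, 0.31, 0.17, 0.09, 0.05, 0.03
q_4 = (l_4 − l_5) / l_4 = (0.09 − 0.05) / 0.09
     = 0.04 / 0.09 = 0.444444… → 0.44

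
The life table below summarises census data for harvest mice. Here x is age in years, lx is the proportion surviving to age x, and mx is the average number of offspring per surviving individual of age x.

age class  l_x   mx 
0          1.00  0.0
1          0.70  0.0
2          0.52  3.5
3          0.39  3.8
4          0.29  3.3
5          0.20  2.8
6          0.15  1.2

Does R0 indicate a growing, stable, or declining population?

R0 = Σ lx·mx = 0 + 0 + 1.82 + 1.482 + 0.957 + 0.56 + 0.18 = 4.999
R0 > 1, so the population is growing.

growing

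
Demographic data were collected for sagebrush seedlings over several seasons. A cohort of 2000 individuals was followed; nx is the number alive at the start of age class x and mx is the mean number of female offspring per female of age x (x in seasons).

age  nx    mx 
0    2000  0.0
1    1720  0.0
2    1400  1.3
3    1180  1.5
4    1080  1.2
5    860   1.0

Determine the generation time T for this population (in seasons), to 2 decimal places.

3.21

lx = nx/n0 = nx/2000: 1, 0.86, 0.7, 0.59, 0.54, 0.43
lx·mx: 0, 0, 0.91, 0.885, 0.648, 0.43 → R0 = 2.873
x·lx·mx: 0, 0, 1.82, 2.655, 2.592, 2.15 → Σ = 9.217
T = 9.217 / 2.873 = 3.208145… → 3.21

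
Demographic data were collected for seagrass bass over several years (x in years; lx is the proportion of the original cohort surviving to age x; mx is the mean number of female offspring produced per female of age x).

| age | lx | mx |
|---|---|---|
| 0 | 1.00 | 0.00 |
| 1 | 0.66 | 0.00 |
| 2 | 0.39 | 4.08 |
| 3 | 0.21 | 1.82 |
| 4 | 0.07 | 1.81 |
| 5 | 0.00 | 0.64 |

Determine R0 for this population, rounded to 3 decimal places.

lx·mx by age: 0, 0, 1.5912, 0.3822, 0.1267, 0
R0 = Σ lx·mx = 2.1001 → 2.100

2.100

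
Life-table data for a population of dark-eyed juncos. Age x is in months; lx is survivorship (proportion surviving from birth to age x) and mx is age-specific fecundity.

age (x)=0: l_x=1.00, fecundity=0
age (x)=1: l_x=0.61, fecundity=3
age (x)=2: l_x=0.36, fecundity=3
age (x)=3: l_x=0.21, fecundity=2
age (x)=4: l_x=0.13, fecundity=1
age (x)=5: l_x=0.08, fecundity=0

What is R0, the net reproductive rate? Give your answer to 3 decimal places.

lx·mx by age: 0, 1.83, 1.08, 0.42, 0.13, 0
R0 = Σ lx·mx = 3.46 → 3.460

3.460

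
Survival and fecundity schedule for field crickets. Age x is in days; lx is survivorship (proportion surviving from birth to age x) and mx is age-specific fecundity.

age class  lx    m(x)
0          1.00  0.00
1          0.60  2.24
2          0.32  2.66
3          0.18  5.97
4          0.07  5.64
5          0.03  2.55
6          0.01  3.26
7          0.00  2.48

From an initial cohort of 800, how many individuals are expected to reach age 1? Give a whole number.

Expected survivors = N0 · l_1 = 800 × 0.60 = 480 → 480

480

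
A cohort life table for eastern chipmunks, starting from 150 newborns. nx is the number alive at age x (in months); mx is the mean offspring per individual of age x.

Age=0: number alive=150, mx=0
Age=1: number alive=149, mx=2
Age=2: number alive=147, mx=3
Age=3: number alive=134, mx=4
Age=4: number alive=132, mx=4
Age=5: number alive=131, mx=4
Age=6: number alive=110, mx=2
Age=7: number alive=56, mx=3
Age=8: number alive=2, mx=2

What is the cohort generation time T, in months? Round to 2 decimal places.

lx = nx/n0 = nx/150: 1, 0.99333…, 0.98, 0.89333…, 0.88, 0.87333…, 0.73333…, 0.37333…, 0.01333…
lx·mx: 0, 1.986667…, 2.94, 3.573333…, 3.52, 3.493333…, 1.466667…, 1.12…, 0.026667… → R0 = 18.126667…
x·lx·mx: 0, 1.986667…, 5.88, 10.72…, 14.08, 17.466667…, 8.8…, 7.84…, 0.213333… → Σ = 66.986667…
T = 66.986667… / 18.126667… = 3.695476… → 3.70

3.70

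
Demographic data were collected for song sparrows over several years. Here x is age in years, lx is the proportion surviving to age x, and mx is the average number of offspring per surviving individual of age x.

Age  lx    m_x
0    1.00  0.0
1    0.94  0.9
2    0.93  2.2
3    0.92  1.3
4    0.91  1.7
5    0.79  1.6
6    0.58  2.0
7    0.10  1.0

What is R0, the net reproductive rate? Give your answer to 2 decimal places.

8.16

lx·mx by age: 0, 0.846, 2.046, 1.196, 1.547, 1.264, 1.16, 0.1
R0 = Σ lx·mx = 8.159 → 8.16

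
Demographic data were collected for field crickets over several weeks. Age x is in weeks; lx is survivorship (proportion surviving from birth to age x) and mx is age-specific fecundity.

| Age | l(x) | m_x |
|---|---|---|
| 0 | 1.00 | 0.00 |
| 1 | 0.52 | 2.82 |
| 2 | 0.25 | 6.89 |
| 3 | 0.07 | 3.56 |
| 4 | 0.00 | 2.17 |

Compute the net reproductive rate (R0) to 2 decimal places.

3.44

lx·mx by age: 0, 1.4664, 1.7225, 0.2492, 0
R0 = Σ lx·mx = 3.4381 → 3.44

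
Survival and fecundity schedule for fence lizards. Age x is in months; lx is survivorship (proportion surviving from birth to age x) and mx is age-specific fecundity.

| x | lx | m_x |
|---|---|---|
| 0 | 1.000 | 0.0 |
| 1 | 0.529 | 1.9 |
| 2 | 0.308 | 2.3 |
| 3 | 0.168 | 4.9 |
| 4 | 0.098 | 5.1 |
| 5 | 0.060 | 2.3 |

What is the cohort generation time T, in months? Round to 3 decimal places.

2.388

lx·mx: 0, 1.0051, 0.7084, 0.8232, 0.4998, 0.138 → R0 = 3.1745
x·lx·mx: 0, 1.0051, 1.4168, 2.4696, 1.9992, 0.69 → Σ = 7.5807
T = 7.5807 / 3.1745 = 2.387998… → 2.388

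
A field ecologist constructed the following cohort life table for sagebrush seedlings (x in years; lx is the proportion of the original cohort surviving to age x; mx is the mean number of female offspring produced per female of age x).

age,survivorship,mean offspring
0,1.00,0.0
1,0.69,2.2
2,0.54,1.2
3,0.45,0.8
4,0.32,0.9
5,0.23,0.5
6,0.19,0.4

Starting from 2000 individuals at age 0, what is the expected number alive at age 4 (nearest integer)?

Expected survivors = N0 · l_4 = 2000 × 0.32 = 640 → 640

640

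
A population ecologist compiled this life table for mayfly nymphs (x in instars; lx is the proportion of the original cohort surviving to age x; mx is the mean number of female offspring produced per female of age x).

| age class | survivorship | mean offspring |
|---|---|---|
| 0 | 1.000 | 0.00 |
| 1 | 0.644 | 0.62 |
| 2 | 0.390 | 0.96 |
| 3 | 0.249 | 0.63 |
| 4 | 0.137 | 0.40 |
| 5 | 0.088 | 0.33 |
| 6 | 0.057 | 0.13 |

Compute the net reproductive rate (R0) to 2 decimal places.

1.02

lx·mx by age: 0, 0.39928, 0.3744, 0.15687, 0.0548, 0.02904, 0.00741
R0 = Σ lx·mx = 1.0218 → 1.02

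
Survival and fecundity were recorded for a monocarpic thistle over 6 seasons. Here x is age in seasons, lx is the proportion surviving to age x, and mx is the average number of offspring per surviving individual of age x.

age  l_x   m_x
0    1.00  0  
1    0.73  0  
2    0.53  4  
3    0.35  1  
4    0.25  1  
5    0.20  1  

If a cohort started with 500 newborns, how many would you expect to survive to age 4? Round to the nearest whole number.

125

Expected survivors = N0 · l_4 = 500 × 0.25 = 125 → 125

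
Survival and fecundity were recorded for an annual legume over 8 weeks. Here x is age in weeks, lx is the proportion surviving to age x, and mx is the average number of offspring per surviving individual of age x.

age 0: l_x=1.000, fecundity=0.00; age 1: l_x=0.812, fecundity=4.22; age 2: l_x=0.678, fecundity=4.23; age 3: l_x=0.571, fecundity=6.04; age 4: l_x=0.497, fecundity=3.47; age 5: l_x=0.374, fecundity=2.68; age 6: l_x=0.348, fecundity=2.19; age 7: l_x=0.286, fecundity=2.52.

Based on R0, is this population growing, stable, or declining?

R0 = Σ lx·mx = 0 + 3.42664 + 2.86794 + 3.44884 + 1.72459 + 1.00232 + 0.76212 + 0.72072 = 13.95317
R0 > 1, so the population is growing.

growing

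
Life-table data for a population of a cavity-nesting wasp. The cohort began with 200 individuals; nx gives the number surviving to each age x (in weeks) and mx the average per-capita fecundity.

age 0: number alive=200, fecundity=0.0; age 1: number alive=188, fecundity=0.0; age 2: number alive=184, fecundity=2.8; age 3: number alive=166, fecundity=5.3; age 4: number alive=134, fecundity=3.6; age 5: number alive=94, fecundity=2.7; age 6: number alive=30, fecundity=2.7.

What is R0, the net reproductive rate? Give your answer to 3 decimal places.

11.061

lx = nx/n0 = nx/200: 1, 0.94, 0.92, 0.83, 0.67, 0.47, 0.15
lx·mx by age: 0, 0, 2.576, 4.399, 2.412, 1.269, 0.405
R0 = Σ lx·mx = 11.061 → 11.061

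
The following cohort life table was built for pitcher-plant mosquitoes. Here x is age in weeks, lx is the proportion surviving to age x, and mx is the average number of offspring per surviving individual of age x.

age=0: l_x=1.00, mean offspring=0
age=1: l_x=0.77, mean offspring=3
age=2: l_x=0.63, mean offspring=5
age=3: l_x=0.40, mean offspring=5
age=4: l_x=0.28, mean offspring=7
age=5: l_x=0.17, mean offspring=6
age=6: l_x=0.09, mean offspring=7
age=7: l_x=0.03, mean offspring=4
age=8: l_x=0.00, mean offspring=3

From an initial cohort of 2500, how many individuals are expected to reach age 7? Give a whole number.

Expected survivors = N0 · l_7 = 2500 × 0.03 = 75 → 75

75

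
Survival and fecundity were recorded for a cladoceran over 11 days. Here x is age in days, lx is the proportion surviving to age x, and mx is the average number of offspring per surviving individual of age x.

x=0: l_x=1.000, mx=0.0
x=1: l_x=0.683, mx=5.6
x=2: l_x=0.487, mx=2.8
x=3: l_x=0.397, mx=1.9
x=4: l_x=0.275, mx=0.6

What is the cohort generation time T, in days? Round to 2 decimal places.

1.55

lx·mx: 0, 3.8248, 1.3636, 0.7543, 0.165 → R0 = 6.1077
x·lx·mx: 0, 3.8248, 2.7272, 2.2629, 0.66 → Σ = 9.4749
T = 9.4749 / 6.1077 = 1.551304… → 1.55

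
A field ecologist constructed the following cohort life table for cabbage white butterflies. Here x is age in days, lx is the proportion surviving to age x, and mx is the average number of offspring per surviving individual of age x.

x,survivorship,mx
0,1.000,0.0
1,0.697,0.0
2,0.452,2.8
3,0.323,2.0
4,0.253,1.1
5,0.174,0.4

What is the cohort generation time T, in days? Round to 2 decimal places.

2.62

lx·mx: 0, 0, 1.2656, 0.646, 0.2783, 0.0696 → R0 = 2.2595
x·lx·mx: 0, 0, 2.5312, 1.938, 1.1132, 0.348 → Σ = 5.9304
T = 5.9304 / 2.2595 = 2.624651… → 2.62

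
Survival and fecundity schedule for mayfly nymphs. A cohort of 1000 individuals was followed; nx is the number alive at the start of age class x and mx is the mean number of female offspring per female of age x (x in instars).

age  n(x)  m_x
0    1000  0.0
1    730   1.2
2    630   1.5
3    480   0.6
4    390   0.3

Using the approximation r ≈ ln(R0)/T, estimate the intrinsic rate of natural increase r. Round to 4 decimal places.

lx = nx/n0 = nx/1000: 1, 0.73, 0.63, 0.48, 0.39
R0 = Σ lx·mx = 0 + 0.876 + 0.945 + 0.288 + 0.117 = 2.226
Σ x·lx·mx = 4.098; T = 4.098/2.226 = 1.84097…
r ≈ ln(R0)/T = ln(2.226)/1.84097… = 0.434665… → 0.4347

0.4347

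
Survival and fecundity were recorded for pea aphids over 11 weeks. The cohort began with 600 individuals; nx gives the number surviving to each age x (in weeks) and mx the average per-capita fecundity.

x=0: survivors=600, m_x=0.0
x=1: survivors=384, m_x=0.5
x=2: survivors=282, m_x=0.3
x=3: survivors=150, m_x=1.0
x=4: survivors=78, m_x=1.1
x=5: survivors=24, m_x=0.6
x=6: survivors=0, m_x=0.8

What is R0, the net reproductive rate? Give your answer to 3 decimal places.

lx = nx/n0 = nx/600: 1, 0.64, 0.47, 0.25, 0.13, 0.04, 0
lx·mx by age: 0, 0.32, 0.141, 0.25, 0.143, 0.024, 0
R0 = Σ lx·mx = 0.878 → 0.878

0.878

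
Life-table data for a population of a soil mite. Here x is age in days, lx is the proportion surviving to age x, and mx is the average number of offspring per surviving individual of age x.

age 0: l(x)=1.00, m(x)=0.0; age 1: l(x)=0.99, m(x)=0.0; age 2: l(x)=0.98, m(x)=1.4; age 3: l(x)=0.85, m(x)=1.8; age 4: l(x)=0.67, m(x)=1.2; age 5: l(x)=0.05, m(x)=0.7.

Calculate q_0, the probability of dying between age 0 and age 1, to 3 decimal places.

0.010

q_0 = (l_0 − l_1) / l_0 = (1 − 0.99) / 1
     = 0.01 / 1 = 0.01 → 0.010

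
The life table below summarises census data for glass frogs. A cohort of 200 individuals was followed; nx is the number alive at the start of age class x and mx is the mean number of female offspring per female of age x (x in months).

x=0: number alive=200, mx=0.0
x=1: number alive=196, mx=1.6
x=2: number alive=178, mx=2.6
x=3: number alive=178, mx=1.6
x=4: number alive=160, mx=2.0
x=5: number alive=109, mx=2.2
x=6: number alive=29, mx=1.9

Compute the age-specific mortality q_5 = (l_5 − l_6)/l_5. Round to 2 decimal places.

lx = nx/n0 = nx/200: 1, 0.98, 0.89, 0.89, 0.8, 0.545, 0.145
q_5 = (l_5 − l_6) / l_5 = (0.545 − 0.145) / 0.545
     = 0.4 / 0.545 = 0.733945… → 0.73

0.73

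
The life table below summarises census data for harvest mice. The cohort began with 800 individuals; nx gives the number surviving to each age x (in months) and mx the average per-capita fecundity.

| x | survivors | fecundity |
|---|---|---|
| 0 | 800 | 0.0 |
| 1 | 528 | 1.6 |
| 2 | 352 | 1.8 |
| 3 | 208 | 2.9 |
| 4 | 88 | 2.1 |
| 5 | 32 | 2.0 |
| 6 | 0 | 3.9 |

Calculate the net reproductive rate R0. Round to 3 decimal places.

lx = nx/n0 = nx/800: 1, 0.66, 0.44, 0.26, 0.11, 0.04, 0
lx·mx by age: 0, 1.056, 0.792, 0.754, 0.231, 0.08, 0
R0 = Σ lx·mx = 2.913 → 2.913

2.913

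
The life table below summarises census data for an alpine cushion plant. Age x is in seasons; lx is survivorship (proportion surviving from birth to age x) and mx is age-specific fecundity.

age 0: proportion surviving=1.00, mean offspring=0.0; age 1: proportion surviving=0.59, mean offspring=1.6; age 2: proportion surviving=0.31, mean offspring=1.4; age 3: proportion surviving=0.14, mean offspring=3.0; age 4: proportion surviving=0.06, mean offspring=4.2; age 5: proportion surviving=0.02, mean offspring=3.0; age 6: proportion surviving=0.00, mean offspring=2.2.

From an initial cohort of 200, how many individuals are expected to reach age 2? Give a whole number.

62

Expected survivors = N0 · l_2 = 200 × 0.31 = 62 → 62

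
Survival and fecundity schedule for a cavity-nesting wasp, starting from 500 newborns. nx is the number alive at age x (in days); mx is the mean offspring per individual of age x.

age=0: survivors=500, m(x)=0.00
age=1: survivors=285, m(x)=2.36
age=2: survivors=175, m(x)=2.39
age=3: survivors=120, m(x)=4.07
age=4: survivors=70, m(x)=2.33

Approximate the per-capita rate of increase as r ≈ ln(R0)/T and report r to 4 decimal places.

0.5998

lx = nx/n0 = nx/500: 1, 0.57, 0.35, 0.24, 0.14
R0 = Σ lx·mx = 0 + 1.3452 + 0.8365 + 0.9768 + 0.3262 = 3.4847
Σ x·lx·mx = 7.2534; T = 7.2534/3.4847 = 2.0815…
r ≈ ln(R0)/T = ln(3.4847)/2.0815… = 0.599751… → 0.5998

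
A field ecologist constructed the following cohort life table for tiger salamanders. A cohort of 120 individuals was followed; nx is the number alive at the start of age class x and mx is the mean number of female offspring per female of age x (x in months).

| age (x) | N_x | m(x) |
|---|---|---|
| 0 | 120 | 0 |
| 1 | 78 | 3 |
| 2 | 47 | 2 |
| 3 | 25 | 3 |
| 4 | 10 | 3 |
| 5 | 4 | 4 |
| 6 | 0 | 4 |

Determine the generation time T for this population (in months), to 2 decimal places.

lx = nx/n0 = nx/120: 1, 0.65, 0.39167…, 0.20833…, 0.08333…, 0.03333…, 0
lx·mx: 0, 1.95, 0.783333…, 0.625…, 0.25…, 0.133333…, 0 → R0 = 3.741667…
x·lx·mx: 0, 1.95, 1.566667…, 1.875…, 1…, 0.666667…, 0 → Σ = 7.058333…
T = 7.058333… / 3.741667… = 1.886414… → 1.89

1.89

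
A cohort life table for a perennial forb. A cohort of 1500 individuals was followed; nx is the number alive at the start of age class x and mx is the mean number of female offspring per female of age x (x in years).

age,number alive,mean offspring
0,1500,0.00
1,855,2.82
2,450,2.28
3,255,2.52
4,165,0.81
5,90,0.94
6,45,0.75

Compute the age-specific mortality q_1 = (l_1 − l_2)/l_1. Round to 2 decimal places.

0.47

lx = nx/n0 = nx/1500: 1, 0.57, 0.3, 0.17, 0.11, 0.06, 0.03
q_1 = (l_1 − l_2) / l_1 = (0.57 − 0.3) / 0.57
     = 0.27 / 0.57 = 0.473684… → 0.47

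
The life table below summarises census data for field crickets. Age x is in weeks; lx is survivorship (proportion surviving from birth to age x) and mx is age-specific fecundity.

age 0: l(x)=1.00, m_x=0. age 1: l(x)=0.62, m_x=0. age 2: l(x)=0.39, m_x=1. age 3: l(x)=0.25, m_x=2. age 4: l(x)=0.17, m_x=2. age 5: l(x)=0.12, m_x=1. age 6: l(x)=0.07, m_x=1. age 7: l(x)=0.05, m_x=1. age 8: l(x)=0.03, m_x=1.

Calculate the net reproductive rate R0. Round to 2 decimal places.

1.50

lx·mx by age: 0, 0, 0.39, 0.5, 0.34, 0.12, 0.07, 0.05, 0.03
R0 = Σ lx·mx = 1.5 → 1.50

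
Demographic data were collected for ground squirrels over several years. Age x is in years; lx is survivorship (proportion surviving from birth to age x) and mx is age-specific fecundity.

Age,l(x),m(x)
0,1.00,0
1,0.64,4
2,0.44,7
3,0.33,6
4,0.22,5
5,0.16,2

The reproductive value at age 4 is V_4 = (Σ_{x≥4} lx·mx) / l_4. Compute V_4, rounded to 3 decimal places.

lx·mx for x ≥ 4: 1.1, 0.32 → sum = 1.42
V_4 = 1.42 / l_4 = 1.42 / 0.22 = 6.454545… → 6.455

6.455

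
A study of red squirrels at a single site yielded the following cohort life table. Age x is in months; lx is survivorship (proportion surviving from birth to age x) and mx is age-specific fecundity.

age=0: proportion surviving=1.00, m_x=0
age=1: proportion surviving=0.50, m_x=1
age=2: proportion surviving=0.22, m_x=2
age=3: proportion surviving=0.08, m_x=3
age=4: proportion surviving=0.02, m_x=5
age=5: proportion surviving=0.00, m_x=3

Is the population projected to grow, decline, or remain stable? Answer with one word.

R0 = Σ lx·mx = 0 + 0.5 + 0.44 + 0.24 + 0.1 + 0 = 1.28
R0 > 1, so the population is growing.

growing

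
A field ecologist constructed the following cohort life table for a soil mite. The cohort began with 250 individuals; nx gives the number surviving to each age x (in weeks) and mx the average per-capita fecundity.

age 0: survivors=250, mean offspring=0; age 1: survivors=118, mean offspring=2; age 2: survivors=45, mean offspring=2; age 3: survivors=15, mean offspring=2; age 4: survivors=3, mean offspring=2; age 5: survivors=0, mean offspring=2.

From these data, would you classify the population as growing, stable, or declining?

lx = nx/n0 = nx/250: 1, 0.472, 0.18, 0.06, 0.012, 0
R0 = Σ lx·mx = 0 + 0.944 + 0.36 + 0.12 + 0.024 + 0 = 1.448
R0 > 1, so the population is growing.

growing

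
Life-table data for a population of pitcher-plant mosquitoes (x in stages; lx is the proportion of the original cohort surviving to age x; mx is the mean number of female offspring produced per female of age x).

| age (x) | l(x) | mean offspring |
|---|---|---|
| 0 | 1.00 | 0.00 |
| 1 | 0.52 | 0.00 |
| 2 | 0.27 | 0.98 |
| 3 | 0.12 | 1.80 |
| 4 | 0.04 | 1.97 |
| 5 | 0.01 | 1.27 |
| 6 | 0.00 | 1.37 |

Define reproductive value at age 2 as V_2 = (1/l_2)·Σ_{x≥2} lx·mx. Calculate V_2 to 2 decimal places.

2.12

lx·mx for x ≥ 2: 0.2646, 0.216, 0.0788, 0.0127, 0 → sum = 0.5721
V_2 = 0.5721 / l_2 = 0.5721 / 0.27 = 2.118889… → 2.12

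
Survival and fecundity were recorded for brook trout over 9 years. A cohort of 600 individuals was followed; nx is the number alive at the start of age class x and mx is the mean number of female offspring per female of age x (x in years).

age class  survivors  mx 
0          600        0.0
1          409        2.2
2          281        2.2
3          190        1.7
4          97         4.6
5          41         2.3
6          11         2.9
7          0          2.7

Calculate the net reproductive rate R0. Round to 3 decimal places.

4.022

lx = nx/n0 = nx/600: 1, 0.68167…, 0.46833…, 0.31667…, 0.16167…, 0.06833…, 0.01833…, 0
lx·mx by age: 0, 1.499667…, 1.030333…, 0.538333…, 0.743667…, 0.157167…, 0.053167…, 0
R0 = Σ lx·mx = 4.022333… → 4.022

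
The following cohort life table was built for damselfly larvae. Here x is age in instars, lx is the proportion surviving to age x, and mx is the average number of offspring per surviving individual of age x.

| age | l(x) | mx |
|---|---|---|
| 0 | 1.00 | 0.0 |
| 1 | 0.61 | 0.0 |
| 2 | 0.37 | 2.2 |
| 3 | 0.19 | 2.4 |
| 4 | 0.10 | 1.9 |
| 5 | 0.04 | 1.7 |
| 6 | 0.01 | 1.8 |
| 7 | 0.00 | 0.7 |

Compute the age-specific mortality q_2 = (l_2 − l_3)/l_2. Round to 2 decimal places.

q_2 = (l_2 − l_3) / l_2 = (0.37 − 0.19) / 0.37
     = 0.18 / 0.37 = 0.486486… → 0.49

0.49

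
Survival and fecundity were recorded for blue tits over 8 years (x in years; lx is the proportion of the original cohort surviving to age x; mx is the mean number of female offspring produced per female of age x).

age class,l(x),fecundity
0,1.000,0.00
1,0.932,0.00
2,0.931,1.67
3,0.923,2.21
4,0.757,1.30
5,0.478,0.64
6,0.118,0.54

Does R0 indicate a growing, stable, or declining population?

growing

R0 = Σ lx·mx = 0 + 0 + 1.55477 + 2.03983 + 0.9841 + 0.30592 + 0.06372 = 4.94834
R0 > 1, so the population is growing.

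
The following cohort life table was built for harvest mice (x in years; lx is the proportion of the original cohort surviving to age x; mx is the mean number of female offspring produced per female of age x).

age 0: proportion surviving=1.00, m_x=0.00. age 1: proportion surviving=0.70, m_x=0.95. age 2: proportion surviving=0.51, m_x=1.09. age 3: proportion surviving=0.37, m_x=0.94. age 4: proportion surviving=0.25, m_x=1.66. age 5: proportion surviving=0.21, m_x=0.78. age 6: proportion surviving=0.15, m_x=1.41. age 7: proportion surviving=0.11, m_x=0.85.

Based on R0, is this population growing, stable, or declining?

growing

R0 = Σ lx·mx = 0 + 0.665 + 0.5559 + 0.3478 + 0.415 + 0.1638 + 0.2115 + 0.0935 = 2.4525
R0 > 1, so the population is growing.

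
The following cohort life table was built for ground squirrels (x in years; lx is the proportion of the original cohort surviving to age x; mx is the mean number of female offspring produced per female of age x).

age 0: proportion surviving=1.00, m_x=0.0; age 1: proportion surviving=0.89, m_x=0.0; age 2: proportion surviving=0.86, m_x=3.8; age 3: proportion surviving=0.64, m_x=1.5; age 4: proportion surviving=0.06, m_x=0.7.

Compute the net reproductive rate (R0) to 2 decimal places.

4.27

lx·mx by age: 0, 0, 3.268, 0.96, 0.042
R0 = Σ lx·mx = 4.27 → 4.27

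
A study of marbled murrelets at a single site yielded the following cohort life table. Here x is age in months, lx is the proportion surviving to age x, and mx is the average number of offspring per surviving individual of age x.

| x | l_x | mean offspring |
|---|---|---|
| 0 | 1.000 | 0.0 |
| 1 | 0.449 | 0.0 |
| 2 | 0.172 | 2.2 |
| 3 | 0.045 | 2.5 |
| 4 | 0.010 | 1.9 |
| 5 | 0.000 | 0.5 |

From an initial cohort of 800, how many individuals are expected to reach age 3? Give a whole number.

Expected survivors = N0 · l_3 = 800 × 0.045 = 36 → 36

36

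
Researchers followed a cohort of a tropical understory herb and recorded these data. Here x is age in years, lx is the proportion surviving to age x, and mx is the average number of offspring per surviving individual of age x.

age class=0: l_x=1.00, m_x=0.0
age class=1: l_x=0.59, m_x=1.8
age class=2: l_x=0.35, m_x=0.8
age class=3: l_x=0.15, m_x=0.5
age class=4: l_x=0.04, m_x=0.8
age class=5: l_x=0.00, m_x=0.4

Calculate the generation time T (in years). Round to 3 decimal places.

lx·mx: 0, 1.062, 0.28, 0.075, 0.032, 0 → R0 = 1.449
x·lx·mx: 0, 1.062, 0.56, 0.225, 0.128, 0 → Σ = 1.975
T = 1.975 / 1.449 = 1.363009… → 1.363

1.363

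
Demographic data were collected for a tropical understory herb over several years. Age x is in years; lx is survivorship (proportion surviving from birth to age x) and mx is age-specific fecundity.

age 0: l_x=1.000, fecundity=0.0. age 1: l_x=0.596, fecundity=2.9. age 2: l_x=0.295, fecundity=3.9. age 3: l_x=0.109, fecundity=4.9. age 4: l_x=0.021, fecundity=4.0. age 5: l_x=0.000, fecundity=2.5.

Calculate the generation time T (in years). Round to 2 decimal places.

1.71

lx·mx: 0, 1.7284, 1.1505, 0.5341, 0.084, 0 → R0 = 3.497
x·lx·mx: 0, 1.7284, 2.301, 1.6023, 0.336, 0 → Σ = 5.9677
T = 5.9677 / 3.497 = 1.70652… → 1.71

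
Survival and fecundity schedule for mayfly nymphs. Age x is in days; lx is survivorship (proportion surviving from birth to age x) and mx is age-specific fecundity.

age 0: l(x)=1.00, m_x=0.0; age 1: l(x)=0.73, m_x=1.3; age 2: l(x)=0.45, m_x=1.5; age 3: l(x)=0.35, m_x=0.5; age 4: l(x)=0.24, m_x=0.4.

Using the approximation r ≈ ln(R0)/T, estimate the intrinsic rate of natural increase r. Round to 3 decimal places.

R0 = Σ lx·mx = 0 + 0.949 + 0.675 + 0.175 + 0.096 = 1.895
Σ x·lx·mx = 3.208; T = 3.208/1.895 = 1.69288…
r ≈ ln(R0)/T = ln(1.895)/1.69288… = 0.37759… → 0.378

0.378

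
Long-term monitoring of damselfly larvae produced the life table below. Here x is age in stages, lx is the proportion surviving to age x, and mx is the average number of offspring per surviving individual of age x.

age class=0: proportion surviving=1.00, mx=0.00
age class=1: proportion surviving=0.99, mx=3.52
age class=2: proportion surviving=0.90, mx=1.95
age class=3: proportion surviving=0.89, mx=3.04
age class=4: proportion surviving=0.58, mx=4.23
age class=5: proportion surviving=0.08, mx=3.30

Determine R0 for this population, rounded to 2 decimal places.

10.66

lx·mx by age: 0, 3.4848, 1.755, 2.7056, 2.4534, 0.264
R0 = Σ lx·mx = 10.6628 → 10.66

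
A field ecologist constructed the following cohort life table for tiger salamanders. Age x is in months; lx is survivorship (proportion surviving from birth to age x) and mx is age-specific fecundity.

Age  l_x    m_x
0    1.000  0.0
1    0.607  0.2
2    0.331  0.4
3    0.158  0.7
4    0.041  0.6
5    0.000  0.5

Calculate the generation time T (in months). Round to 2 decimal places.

2.10

lx·mx: 0, 0.1214, 0.1324, 0.1106, 0.0246, 0 → R0 = 0.389
x·lx·mx: 0, 0.1214, 0.2648, 0.3318, 0.0984, 0 → Σ = 0.8164
T = 0.8164 / 0.389 = 2.098715… → 2.10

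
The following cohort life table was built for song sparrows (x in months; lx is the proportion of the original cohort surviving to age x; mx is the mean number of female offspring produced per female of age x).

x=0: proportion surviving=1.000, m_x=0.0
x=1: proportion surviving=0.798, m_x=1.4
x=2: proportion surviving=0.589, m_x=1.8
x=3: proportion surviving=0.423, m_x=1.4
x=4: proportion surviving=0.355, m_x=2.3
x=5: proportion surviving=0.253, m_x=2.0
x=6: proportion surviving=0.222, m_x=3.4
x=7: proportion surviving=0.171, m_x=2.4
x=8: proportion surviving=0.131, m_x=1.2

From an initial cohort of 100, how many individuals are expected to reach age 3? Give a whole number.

42

Expected survivors = N0 · l_3 = 100 × 0.423 = 42.3 → 42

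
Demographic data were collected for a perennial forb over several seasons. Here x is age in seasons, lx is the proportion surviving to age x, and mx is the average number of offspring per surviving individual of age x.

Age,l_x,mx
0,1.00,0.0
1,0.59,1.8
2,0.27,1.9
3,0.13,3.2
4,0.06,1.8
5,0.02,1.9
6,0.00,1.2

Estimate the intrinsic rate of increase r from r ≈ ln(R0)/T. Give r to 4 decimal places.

R0 = Σ lx·mx = 0 + 1.062 + 0.513 + 0.416 + 0.108 + 0.038 + 0 = 2.137
Σ x·lx·mx = 3.958; T = 3.958/2.137 = 1.85213…
r ≈ ln(R0)/T = ln(2.137)/1.85213… = 0.410016… → 0.4100

0.4100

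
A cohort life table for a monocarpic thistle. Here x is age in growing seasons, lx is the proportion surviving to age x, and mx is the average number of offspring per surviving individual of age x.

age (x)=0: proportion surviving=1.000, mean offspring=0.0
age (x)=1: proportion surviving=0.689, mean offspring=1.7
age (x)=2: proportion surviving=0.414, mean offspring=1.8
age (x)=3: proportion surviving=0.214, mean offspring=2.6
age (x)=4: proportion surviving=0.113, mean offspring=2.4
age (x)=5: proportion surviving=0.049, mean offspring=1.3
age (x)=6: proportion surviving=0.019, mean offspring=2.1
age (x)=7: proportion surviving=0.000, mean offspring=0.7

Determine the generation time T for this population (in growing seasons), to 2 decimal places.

2.10

lx·mx: 0, 1.1713, 0.7452, 0.5564, 0.2712, 0.0637, 0.0399, 0 → R0 = 2.8477
x·lx·mx: 0, 1.1713, 1.4904, 1.6692, 1.0848, 0.3185, 0.2394, 0 → Σ = 5.9736
T = 5.9736 / 2.8477 = 2.097693… → 2.10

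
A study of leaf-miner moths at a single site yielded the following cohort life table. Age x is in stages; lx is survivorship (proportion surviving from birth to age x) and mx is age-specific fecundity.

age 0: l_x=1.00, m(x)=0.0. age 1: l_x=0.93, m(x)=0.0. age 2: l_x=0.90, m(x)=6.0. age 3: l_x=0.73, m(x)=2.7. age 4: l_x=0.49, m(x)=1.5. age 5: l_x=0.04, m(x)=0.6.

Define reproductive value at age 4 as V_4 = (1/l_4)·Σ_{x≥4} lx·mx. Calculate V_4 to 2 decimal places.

lx·mx for x ≥ 4: 0.735, 0.024 → sum = 0.759
V_4 = 0.759 / l_4 = 0.759 / 0.49 = 1.54898… → 1.55

1.55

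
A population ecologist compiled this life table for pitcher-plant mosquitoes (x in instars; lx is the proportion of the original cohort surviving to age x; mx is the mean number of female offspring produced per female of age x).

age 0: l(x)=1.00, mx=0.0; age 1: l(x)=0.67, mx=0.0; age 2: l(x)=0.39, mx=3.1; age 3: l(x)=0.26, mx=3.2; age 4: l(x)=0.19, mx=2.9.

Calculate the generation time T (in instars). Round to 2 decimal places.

2.75

lx·mx: 0, 0, 1.209, 0.832, 0.551 → R0 = 2.592
x·lx·mx: 0, 0, 2.418, 2.496, 2.204 → Σ = 7.118
T = 7.118 / 2.592 = 2.746142… → 2.75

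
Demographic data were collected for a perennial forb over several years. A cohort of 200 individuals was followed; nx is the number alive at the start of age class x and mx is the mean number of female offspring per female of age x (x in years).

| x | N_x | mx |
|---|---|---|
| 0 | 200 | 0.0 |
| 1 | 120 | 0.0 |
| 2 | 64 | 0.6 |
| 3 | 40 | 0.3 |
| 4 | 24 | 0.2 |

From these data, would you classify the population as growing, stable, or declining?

lx = nx/n0 = nx/200: 1, 0.6, 0.32, 0.2, 0.12
R0 = Σ lx·mx = 0 + 0 + 0.192 + 0.06 + 0.024 = 0.276
R0 < 1, so the population is declining.

declining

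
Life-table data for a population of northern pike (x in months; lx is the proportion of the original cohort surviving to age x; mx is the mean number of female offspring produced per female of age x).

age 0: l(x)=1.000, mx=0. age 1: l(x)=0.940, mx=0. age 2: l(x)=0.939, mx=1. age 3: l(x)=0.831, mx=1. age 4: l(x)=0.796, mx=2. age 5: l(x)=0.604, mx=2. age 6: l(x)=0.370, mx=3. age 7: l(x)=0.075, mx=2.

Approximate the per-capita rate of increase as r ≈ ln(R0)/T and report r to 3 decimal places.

R0 = Σ lx·mx = 0 + 0 + 0.939 + 0.831 + 1.592 + 1.208 + 1.11 + 0.15 = 5.83
Σ x·lx·mx = 24.489; T = 24.489/5.83 = 4.20051…
r ≈ ln(R0)/T = ln(5.83)/4.20051… = 0.41971… → 0.420

0.420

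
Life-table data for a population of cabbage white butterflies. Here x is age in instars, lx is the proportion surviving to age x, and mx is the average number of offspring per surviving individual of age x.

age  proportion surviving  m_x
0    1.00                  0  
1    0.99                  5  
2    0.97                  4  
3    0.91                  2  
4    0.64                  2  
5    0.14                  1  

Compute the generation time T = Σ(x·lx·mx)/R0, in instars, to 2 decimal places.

lx·mx: 0, 4.95, 3.88, 1.82, 1.28, 0.14 → R0 = 12.07
x·lx·mx: 0, 4.95, 7.76, 5.46, 5.12, 0.7 → Σ = 23.99
T = 23.99 / 12.07 = 1.987572… → 1.99

1.99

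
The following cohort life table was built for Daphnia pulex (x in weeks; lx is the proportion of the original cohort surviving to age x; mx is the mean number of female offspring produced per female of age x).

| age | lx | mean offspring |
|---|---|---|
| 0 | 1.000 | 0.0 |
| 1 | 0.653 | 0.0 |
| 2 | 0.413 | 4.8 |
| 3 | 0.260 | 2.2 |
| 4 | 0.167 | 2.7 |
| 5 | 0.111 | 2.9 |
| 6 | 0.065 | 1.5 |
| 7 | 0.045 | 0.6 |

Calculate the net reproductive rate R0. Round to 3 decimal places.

lx·mx by age: 0, 0, 1.9824, 0.572, 0.4509, 0.3219, 0.0975, 0.027
R0 = Σ lx·mx = 3.4517 → 3.452

3.452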